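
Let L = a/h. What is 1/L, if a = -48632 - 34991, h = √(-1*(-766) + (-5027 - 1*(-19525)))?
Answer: -12*√106/83623 ≈ -0.0014774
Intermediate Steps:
h = 12*√106 (h = √(766 + (-5027 + 19525)) = √(766 + 14498) = √15264 = 12*√106 ≈ 123.55)
a = -83623
L = -83623*√106/1272 ≈ -676.85
1/L = 1/(-83623*√106/1272) = -12*√106/83623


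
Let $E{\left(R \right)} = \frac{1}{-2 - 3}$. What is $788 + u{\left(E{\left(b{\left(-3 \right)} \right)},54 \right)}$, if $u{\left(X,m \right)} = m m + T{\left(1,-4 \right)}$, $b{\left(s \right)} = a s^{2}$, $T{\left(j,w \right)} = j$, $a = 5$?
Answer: $3705$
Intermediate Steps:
$b{\left(s \right)} = 5 s^{2}$
$E{\left(R \right)} = - \frac{1}{5}$ ($E{\left(R \right)} = \frac{1}{-5} = - \frac{1}{5}$)
$u{\left(X,m \right)} = 1 + m^{2}$ ($u{\left(X,m \right)} = m m + 1 = m^{2} + 1 = 1 + m^{2}$)
$788 + u{\left(E{\left(b{\left(-3 \right)} \right)},54 \right)} = 788 + \left(1 + 54^{2}\right) = 788 + \left(1 + 2916\right) = 788 + 2917 = 3705$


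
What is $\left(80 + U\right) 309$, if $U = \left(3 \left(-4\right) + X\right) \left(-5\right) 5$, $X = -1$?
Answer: $125145$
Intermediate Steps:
$U = 325$ ($U = \left(3 \left(-4\right) - 1\right) \left(-5\right) 5 = \left(-12 - 1\right) \left(-5\right) 5 = \left(-13\right) \left(-5\right) 5 = 65 \cdot 5 = 325$)
$\left(80 + U\right) 309 = \left(80 + 325\right) 309 = 405 \cdot 309 = 125145$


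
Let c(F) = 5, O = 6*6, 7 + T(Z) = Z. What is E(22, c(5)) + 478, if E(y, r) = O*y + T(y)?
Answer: 1285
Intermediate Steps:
T(Z) = -7 + Z
O = 36
E(y, r) = -7 + 37*y (E(y, r) = 36*y + (-7 + y) = -7 + 37*y)
E(22, c(5)) + 478 = (-7 + 37*22) + 478 = (-7 + 814) + 478 = 807 + 478 = 1285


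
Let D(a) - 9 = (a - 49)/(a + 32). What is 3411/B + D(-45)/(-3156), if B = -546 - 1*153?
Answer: -46697999/9559524 ≈ -4.8850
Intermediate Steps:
B = -699 (B = -546 - 153 = -699)
D(a) = 9 + (-49 + a)/(32 + a) (D(a) = 9 + (a - 49)/(a + 32) = 9 + (-49 + a)/(32 + a))
3411/B + D(-45)/(-3156) = 3411/(-699) + ((239 + 10*(-45))/(32 - 45))/(-3156) = 3411*(-1/699) + ((239 - 450)/(-13))*(-1/3156) = -1137/233 - 1/13*(-211)*(-1/3156) = -1137/233 + (211/13)*(-1/3156) = -1137/233 - 211/41028 = -46697999/9559524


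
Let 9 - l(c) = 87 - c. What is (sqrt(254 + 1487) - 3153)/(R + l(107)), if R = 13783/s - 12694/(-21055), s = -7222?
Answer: -479442689130/4211192093 + 152059210*sqrt(1741)/4211192093 ≈ -112.34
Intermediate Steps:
l(c) = -78 + c (l(c) = 9 - (87 - c) = 9 + (-87 + c) = -78 + c)
R = -198524997/152059210 (R = 13783/(-7222) - 12694/(-21055) = 13783*(-1/7222) - 12694*(-1/21055) = -13783/7222 + 12694/21055 = -198524997/152059210 ≈ -1.3056)
(sqrt(254 + 1487) - 3153)/(R + l(107)) = (sqrt(254 + 1487) - 3153)/(-198524997/152059210 + (-78 + 107)) = (sqrt(1741) - 3153)/(-198524997/152059210 + 29) = (-3153 + sqrt(1741))/(4211192093/152059210) = (-3153 + sqrt(1741))*(152059210/4211192093) = -479442689130/4211192093 + 152059210*sqrt(1741)/4211192093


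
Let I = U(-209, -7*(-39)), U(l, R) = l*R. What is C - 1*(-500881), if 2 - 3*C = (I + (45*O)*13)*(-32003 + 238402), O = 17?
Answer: 9725372333/3 ≈ 3.2418e+9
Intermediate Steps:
U(l, R) = R*l
I = -57057 (I = -7*(-39)*(-209) = 273*(-209) = -57057)
C = 9723869690/3 (C = 2/3 - (-57057 + (45*17)*13)*(-32003 + 238402)/3 = 2/3 - (-57057 + 765*13)*206399/3 = 2/3 - (-57057 + 9945)*206399/3 = 2/3 - (-15704)*206399 = 2/3 - 1/3*(-9723869688) = 2/3 + 3241289896 = 9723869690/3 ≈ 3.2413e+9)
C - 1*(-500881) = 9723869690/3 - 1*(-500881) = 9723869690/3 + 500881 = 9725372333/3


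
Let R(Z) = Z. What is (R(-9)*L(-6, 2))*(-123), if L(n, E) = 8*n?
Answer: -53136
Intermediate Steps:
(R(-9)*L(-6, 2))*(-123) = -72*(-6)*(-123) = -9*(-48)*(-123) = 432*(-123) = -53136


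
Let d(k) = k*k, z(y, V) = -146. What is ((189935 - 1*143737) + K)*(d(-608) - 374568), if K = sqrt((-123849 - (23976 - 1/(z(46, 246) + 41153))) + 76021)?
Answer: -226554992 - 4904*I*sqrt(120743742973389)/41007 ≈ -2.2655e+8 - 1.3141e+6*I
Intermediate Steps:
d(k) = k**2
K = I*sqrt(120743742973389)/41007 (K = sqrt((-123849 - (23976 - 1/(-146 + 41153))) + 76021) = sqrt((-123849 - (23976 - 1/41007)) + 76021) = sqrt((-123849 - 1*983183831/41007) + 76021) = sqrt((-123849 - 983183831/41007) + 76021) = sqrt(-6061859774/41007 + 76021) = sqrt(-2944466627/41007) = I*sqrt(120743742973389)/41007 ≈ 267.96*I)
((189935 - 1*143737) + K)*(d(-608) - 374568) = ((189935 - 1*143737) + I*sqrt(120743742973389)/41007)*((-608)**2 - 374568) = ((189935 - 143737) + I*sqrt(120743742973389)/41007)*(369664 - 374568) = (46198 + I*sqrt(120743742973389)/41007)*(-4904) = -226554992 - 4904*I*sqrt(120743742973389)/41007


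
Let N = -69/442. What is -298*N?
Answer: 10281/221 ≈ 46.520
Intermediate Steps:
N = -69/442 ≈ -0.15611
-298*N = -298*(-69/442) = 10281/221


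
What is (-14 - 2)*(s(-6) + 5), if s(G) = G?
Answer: 16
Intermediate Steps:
(-14 - 2)*(s(-6) + 5) = (-14 - 2)*(-6 + 5) = -16*(-1) = 16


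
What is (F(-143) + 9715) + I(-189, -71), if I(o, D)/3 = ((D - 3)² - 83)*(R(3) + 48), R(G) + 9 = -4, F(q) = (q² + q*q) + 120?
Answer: 616998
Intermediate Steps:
F(q) = 120 + 2*q² (F(q) = (q² + q²) + 120 = 2*q² + 120 = 120 + 2*q²)
R(G) = -13 (R(G) = -9 - 4 = -13)
I(o, D) = -8715 + 105*(-3 + D)² (I(o, D) = 3*(((D - 3)² - 83)*(-13 + 48)) = 3*(((-3 + D)² - 83)*35) = 3*((-83 + (-3 + D)²)*35) = 3*(-2905 + 35*(-3 + D)²) = -8715 + 105*(-3 + D)²)
(F(-143) + 9715) + I(-189, -71) = ((120 + 2*(-143)²) + 9715) + (-8715 + 105*(-3 - 71)²) = ((120 + 2*20449) + 9715) + (-8715 + 105*(-74)²) = ((120 + 40898) + 9715) + (-8715 + 105*5476) = (41018 + 9715) + (-8715 + 574980) = 50733 + 566265 = 616998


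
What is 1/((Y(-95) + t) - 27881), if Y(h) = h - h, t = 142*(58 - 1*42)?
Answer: -1/25609 ≈ -3.9049e-5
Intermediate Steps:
t = 2272 (t = 142*(58 - 42) = 142*16 = 2272)
Y(h) = 0
1/((Y(-95) + t) - 27881) = 1/((0 + 2272) - 27881) = 1/(2272 - 27881) = 1/(-25609) = -1/25609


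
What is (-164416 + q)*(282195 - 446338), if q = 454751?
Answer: -47656457905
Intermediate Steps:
(-164416 + q)*(282195 - 446338) = (-164416 + 454751)*(282195 - 446338) = 290335*(-164143) = -47656457905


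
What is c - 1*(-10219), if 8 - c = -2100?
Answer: 12327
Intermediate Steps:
c = 2108 (c = 8 - 1*(-2100) = 8 + 2100 = 2108)
c - 1*(-10219) = 2108 - 1*(-10219) = 2108 + 10219 = 12327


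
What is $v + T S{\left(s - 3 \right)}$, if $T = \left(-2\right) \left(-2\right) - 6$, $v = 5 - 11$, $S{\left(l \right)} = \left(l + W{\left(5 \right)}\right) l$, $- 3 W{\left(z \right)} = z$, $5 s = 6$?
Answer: $- \frac{462}{25} \approx -18.48$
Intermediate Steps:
$s = \frac{6}{5}$ ($s = \frac{1}{5} \cdot 6 = \frac{6}{5} \approx 1.2$)
$W{\left(z \right)} = - \frac{z}{3}$
$S{\left(l \right)} = l \left(- \frac{5}{3} + l\right)$ ($S{\left(l \right)} = \left(l - \frac{5}{3}\right) l = \left(- \frac{5}{3} + l\right) l = l \left(- \frac{5}{3} + l\right)$)
$v = -6$
$T = -2$ ($T = 4 - 6 = -2$)
$v + T S{\left(s - 3 \right)} = -6 - 2 \frac{\left(\frac{6}{5} - 3\right) \left(-5 + 3 \left(\frac{6}{5} - 3\right)\right)}{3} = -6 - 2 \cdot \frac{1}{3} \left(- \frac{9}{5}\right) \left(-5 + 3 \left(- \frac{9}{5}\right)\right) = -6 - 2 \cdot \frac{1}{3} \left(- \frac{9}{5}\right) \left(-5 - \frac{27}{5}\right) = -6 - 2 \cdot \frac{1}{3} \left(- \frac{9}{5}\right) \left(- \frac{52}{5}\right) = -6 - \frac{312}{25} = - \frac{462}{25}$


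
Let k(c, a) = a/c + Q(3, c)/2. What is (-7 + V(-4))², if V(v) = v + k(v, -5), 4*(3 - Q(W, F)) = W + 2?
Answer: 5041/64 ≈ 78.766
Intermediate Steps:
Q(W, F) = 5/2 - W/4 (Q(W, F) = 3 - (W + 2)/4 = 3 - (2 + W)/4 = 3 + (-½ - W/4) = 5/2 - W/4)
k(c, a) = 7/8 + a/c (k(c, a) = a/c + (5/2 - ¼*3)/2 = a/c + (5/2 - ¾)*(½) = a/c + (7/4)*(½) = a/c + 7/8 = 7/8 + a/c)
V(v) = 7/8 + v - 5/v (V(v) = v + (7/8 - 5/v) = 7/8 + v - 5/v)
(-7 + V(-4))² = (-7 + (7/8 - 4 - 5/(-4)))² = (-7 + (7/8 - 4 - 5*(-¼)))² = (-7 + (7/8 - 4 + 5/4))² = (-7 - 15/8)² = (-71/8)² = 5041/64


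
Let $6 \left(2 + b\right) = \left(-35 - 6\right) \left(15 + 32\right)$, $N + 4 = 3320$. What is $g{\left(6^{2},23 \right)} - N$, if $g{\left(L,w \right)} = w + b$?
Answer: $- \frac{21697}{6} \approx -3616.2$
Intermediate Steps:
$N = 3316$ ($N = -4 + 3320 = 3316$)
$b = - \frac{1939}{6}$ ($b = -2 + \frac{\left(-35 - 6\right) \left(15 + 32\right)}{6} = -2 + \frac{\left(-41\right) 47}{6} = -2 + \frac{1}{6} \left(-1927\right) = -2 - \frac{1927}{6} = - \frac{1939}{6} \approx -323.17$)
$g{\left(L,w \right)} = - \frac{1939}{6} + w$ ($g{\left(L,w \right)} = w - \frac{1939}{6} = - \frac{1939}{6} + w$)
$g{\left(6^{2},23 \right)} - N = \left(- \frac{1939}{6} + 23\right) - 3316 = - \frac{1801}{6} - 3316 = - \frac{21697}{6}$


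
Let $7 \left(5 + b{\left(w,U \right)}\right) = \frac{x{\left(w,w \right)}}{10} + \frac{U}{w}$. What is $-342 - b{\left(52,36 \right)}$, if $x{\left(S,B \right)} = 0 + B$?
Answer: $- \frac{153718}{455} \approx -337.84$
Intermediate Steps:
$x{\left(S,B \right)} = B$
$b{\left(w,U \right)} = -5 + \frac{w}{70} + \frac{U}{7 w}$ ($b{\left(w,U \right)} = -5 + \frac{\frac{w}{10} + \frac{U}{w}}{7} = -5 + \left(\frac{w}{70} + \frac{U}{7 w}\right) = -5 + \frac{w}{70} + \frac{U}{7 w}$)
$-342 - b{\left(52,36 \right)} = -342 - \left(-5 + \frac{1}{70} \cdot 52 + \frac{1}{7} \cdot 36 \cdot \frac{1}{52}\right) = -342 - \left(-5 + \frac{26}{35} + \frac{1}{7} \cdot 36 \cdot \frac{1}{52}\right) = -342 - \left(-5 + \frac{26}{35} + \frac{9}{91}\right) = -342 - - \frac{1892}{455} = -342 + \frac{1892}{455} = - \frac{153718}{455}$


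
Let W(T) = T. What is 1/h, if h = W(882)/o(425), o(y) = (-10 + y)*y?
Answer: 176375/882 ≈ 199.97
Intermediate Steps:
o(y) = y*(-10 + y)
h = 882/176375 (h = 882/((425*(-10 + 425))) = 882/((425*415)) = 882/176375 ≈ 0.0050007)
1/h = 1/(882/176375) = 176375/882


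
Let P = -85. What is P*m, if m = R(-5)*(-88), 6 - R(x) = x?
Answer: 82280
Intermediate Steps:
R(x) = 6 - x
m = -968 (m = (6 - 1*(-5))*(-88) = (6 + 5)*(-88) = 11*(-88) = -968)
P*m = -85*(-968) = 82280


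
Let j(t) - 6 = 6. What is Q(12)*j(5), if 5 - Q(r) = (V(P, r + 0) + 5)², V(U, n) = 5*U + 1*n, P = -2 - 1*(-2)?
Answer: -3408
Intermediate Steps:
j(t) = 12 (j(t) = 6 + 6 = 12)
P = 0 (P = -2 + 2 = 0)
V(U, n) = n + 5*U (V(U, n) = 5*U + n = n + 5*U)
Q(r) = 5 - (5 + r)² (Q(r) = 5 - (((r + 0) + 5*0) + 5)² = 5 - ((r + 0) + 5)² = 5 - (r + 5)² = 5 - (5 + r)²)
Q(12)*j(5) = (5 - (5 + 12)²)*12 = (5 - 1*17²)*12 = (5 - 1*289)*12 = (5 - 289)*12 = -284*12 = -3408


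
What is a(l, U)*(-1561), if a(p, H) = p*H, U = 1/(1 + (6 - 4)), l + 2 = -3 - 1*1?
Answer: 3122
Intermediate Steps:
l = -6 (l = -2 + (-3 - 1*1) = -2 + (-3 - 1) = -2 - 4 = -6)
U = ⅓ (U = 1/(1 + 2) = 1/3 = ⅓ ≈ 0.33333)
a(p, H) = H*p
a(l, U)*(-1561) = ((⅓)*(-6))*(-1561) = -2*(-1561) = 3122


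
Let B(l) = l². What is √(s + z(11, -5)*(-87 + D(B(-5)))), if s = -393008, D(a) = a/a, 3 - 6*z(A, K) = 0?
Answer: I*√393051 ≈ 626.94*I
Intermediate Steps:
z(A, K) = ½ (z(A, K) = ½ - ⅙*0 = ½ + 0 = ½)
D(a) = 1
√(s + z(11, -5)*(-87 + D(B(-5)))) = √(-393008 + (-87 + 1)/2) = √(-393008 + (½)*(-86)) = √(-393008 - 43) = √(-393051) = I*√393051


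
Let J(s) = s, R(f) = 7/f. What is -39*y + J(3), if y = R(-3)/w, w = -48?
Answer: 53/48 ≈ 1.1042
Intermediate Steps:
y = 7/144 (y = (7/(-3))/(-48) = (7*(-1/3))*(-1/48) = -7/3*(-1/48) = 7/144 ≈ 0.048611)
-39*y + J(3) = -39*7/144 + 3 = -91/48 + 3 = 53/48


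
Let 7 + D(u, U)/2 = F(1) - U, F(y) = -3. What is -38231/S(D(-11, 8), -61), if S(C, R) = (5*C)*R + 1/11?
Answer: -420541/120781 ≈ -3.4818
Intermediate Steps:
D(u, U) = -20 - 2*U (D(u, U) = -14 + 2*(-3 - U) = -14 + (-6 - 2*U) = -20 - 2*U)
S(C, R) = 1/11 + 5*C*R (S(C, R) = 5*C*R + 1/11 = 1/11 + 5*C*R)
-38231/S(D(-11, 8), -61) = -38231/(1/11 + 5*(-20 - 2*8)*(-61)) = -38231/(1/11 + 5*(-20 - 16)*(-61)) = -38231/(1/11 + 5*(-36)*(-61)) = -38231/(1/11 + 10980) = -38231/120781/11 = -38231*11/120781 = -420541/120781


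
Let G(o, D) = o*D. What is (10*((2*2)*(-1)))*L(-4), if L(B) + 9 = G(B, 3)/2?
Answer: 600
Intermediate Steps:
G(o, D) = D*o
L(B) = -9 + 3*B/2 (L(B) = -9 + (3*B)/2 = -9 + (3*B)*(½) = -9 + 3*B/2)
(10*((2*2)*(-1)))*L(-4) = (10*((2*2)*(-1)))*(-9 + (3/2)*(-4)) = (10*(4*(-1)))*(-9 - 6) = (10*(-4))*(-15) = -40*(-15) = 600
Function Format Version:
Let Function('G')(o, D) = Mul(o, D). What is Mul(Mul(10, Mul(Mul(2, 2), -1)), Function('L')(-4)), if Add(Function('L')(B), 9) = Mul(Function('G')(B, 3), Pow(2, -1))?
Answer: 600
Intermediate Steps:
Function('G')(o, D) = Mul(D, o)
Function('L')(B) = Add(-9, Mul(Rational(3, 2), B)) (Function('L')(B) = Add(-9, Mul(Mul(3, B), Pow(2, -1))) = Add(-9, Mul(Mul(3, B), Rational(1, 2))) = Add(-9, Mul(Rational(3, 2), B)))
Mul(Mul(10, Mul(Mul(2, 2), -1)), Function('L')(-4)) = Mul(Mul(10, Mul(Mul(2, 2), -1)), Add(-9, Mul(Rational(3, 2), -4))) = Mul(Mul(10, Mul(4, -1)), Add(-9, -6)) = Mul(Mul(10, -4), -15) = Mul(-40, -15) = 600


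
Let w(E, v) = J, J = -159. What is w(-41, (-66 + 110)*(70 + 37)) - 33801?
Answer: -33960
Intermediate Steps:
w(E, v) = -159
w(-41, (-66 + 110)*(70 + 37)) - 33801 = -159 - 33801 = -33960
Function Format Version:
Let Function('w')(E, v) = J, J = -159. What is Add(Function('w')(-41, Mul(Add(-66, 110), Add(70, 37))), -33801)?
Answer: -33960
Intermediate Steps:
Function('w')(E, v) = -159
Add(Function('w')(-41, Mul(Add(-66, 110), Add(70, 37))), -33801) = Add(-159, -33801) = -33960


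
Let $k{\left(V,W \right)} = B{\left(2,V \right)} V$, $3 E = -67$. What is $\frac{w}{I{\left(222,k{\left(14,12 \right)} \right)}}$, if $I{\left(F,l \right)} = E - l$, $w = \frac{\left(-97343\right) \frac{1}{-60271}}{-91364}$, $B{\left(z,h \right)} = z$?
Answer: $\frac{292029}{831496546244} \approx 3.5121 \cdot 10^{-7}$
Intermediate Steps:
$E = - \frac{67}{3}$ ($E = \frac{1}{3} \left(-67\right) = - \frac{67}{3} \approx -22.333$)
$k{\left(V,W \right)} = 2 V$
$w = - \frac{97343}{5506599644}$ ($w = \left(-97343\right) \left(- \frac{1}{60271}\right) \left(- \frac{1}{91364}\right) = \frac{97343}{60271} \left(- \frac{1}{91364}\right) = - \frac{97343}{5506599644} \approx -1.7678 \cdot 10^{-5}$)
$I{\left(F,l \right)} = - \frac{67}{3} - l$
$\frac{w}{I{\left(222,k{\left(14,12 \right)} \right)}} = - \frac{97343}{5506599644 \left(- \frac{67}{3} - 2 \cdot 14\right)} = - \frac{97343}{5506599644 \left(- \frac{67}{3} - 28\right)} = - \frac{97343}{5506599644 \left(- \frac{151}{3}\right)} = \left(- \frac{97343}{5506599644}\right) \left(- \frac{3}{151}\right) = \frac{292029}{831496546244}$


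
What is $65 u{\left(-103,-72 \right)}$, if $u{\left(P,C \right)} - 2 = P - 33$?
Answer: $-8710$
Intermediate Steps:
$u{\left(P,C \right)} = -31 + P$ ($u{\left(P,C \right)} = 2 + \left(P - 33\right) = 2 + \left(-33 + P\right) = -31 + P$)
$65 u{\left(-103,-72 \right)} = 65 \left(-31 - 103\right) = 65 \left(-134\right) = -8710$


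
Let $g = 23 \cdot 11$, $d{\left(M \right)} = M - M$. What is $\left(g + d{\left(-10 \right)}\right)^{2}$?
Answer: $64009$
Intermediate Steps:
$d{\left(M \right)} = 0$
$g = 253$
$\left(g + d{\left(-10 \right)}\right)^{2} = \left(253 + 0\right)^{2} = 253^{2} = 64009$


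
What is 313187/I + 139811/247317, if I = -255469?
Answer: -5962727560/9025975239 ≈ -0.66062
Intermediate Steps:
313187/I + 139811/247317 = 313187/(-255469) + 139811/247317 = 313187*(-1/255469) + 139811*(1/247317) = -313187/255469 + 19973/35331 = -5962727560/9025975239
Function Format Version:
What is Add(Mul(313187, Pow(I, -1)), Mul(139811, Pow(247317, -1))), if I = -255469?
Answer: Rational(-5962727560, 9025975239) ≈ -0.66062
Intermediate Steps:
Add(Mul(313187, Pow(I, -1)), Mul(139811, Pow(247317, -1))) = Add(Mul(313187, Pow(-255469, -1)), Mul(139811, Pow(247317, -1))) = Add(Mul(313187, Rational(-1, 255469)), Mul(139811, Rational(1, 247317))) = Add(Rational(-313187, 255469), Rational(19973, 35331)) = Rational(-5962727560, 9025975239)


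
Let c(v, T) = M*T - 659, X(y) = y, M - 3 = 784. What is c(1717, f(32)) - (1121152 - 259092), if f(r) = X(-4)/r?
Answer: -6902539/8 ≈ -8.6282e+5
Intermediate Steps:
M = 787 (M = 3 + 784 = 787)
f(r) = -4/r
c(v, T) = -659 + 787*T (c(v, T) = 787*T - 659 = -659 + 787*T)
c(1717, f(32)) - (1121152 - 259092) = (-659 + 787*(-4/32)) - (1121152 - 259092) = (-659 + 787*(-4*1/32)) - 1*862060 = (-659 + 787*(-⅛)) - 862060 = (-659 - 787/8) - 862060 = -6059/8 - 862060 = -6902539/8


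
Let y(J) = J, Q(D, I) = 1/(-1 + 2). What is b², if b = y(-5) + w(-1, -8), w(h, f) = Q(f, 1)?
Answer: 16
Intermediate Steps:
Q(D, I) = 1 (Q(D, I) = 1/1 = 1)
w(h, f) = 1
b = -4 (b = -5 + 1 = -4)
b² = (-4)² = 16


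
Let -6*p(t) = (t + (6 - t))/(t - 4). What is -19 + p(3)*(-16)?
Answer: -35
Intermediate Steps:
p(t) = -1/(-4 + t) (p(t) = -(t + (6 - t))/(6*(t - 4)) = -1/(-4 + t))
-19 + p(3)*(-16) = -19 - 1/(-4 + 3)*(-16) = -19 - 1/(-1)*(-16) = -19 - 1*(-1)*(-16) = -19 + 1*(-16) = -19 - 16 = -35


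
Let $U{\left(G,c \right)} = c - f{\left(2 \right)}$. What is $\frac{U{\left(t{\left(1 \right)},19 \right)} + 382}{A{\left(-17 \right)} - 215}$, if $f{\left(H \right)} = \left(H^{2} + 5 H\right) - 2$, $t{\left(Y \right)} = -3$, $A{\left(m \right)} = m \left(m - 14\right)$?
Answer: $\frac{389}{312} \approx 1.2468$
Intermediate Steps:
$A{\left(m \right)} = m \left(-14 + m\right)$
$f{\left(H \right)} = -2 + H^{2} + 5 H$
$U{\left(G,c \right)} = -12 + c$ ($U{\left(G,c \right)} = c - \left(-2 + 2^{2} + 5 \cdot 2\right) = c - \left(-2 + 4 + 10\right) = c - 12 = -12 + c$)
$\frac{U{\left(t{\left(1 \right)},19 \right)} + 382}{A{\left(-17 \right)} - 215} = \frac{\left(-12 + 19\right) + 382}{- 17 \left(-14 - 17\right) - 215} = \frac{7 + 382}{\left(-17\right) \left(-31\right) - 215} = \frac{389}{527 - 215} = \frac{389}{312}$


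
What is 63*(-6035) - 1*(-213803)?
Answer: -166402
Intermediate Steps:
63*(-6035) - 1*(-213803) = -380205 + 213803 = -166402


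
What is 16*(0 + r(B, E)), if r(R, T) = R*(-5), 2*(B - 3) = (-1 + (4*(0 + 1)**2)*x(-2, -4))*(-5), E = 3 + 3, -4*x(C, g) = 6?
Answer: -1640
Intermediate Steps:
x(C, g) = -3/2 (x(C, g) = -1/4*6 = -3/2)
E = 6
B = 41/2 (B = 3 + ((-1 + (4*(0 + 1)**2)*(-3/2))*(-5))/2 = 3 + ((-1 + (4*1**2)*(-3/2))*(-5))/2 = 3 + ((-1 + (4*1)*(-3/2))*(-5))/2 = 3 + ((-1 + 4*(-3/2))*(-5))/2 = 3 + ((-1 - 6)*(-5))/2 = 3 + (-7*(-5))/2 = 3 + (1/2)*35 = 3 + 35/2 = 41/2 ≈ 20.500)
r(R, T) = -5*R
16*(0 + r(B, E)) = 16*(0 - 5*41/2) = 16*(0 - 205/2) = 16*(-205/2) = -1640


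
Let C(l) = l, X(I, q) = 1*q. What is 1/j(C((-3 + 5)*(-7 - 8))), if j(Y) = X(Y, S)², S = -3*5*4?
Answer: 1/3600 ≈ 0.00027778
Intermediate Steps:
S = -60 (S = -15*4 = -60)
X(I, q) = q
j(Y) = 3600 (j(Y) = (-60)² = 3600)
1/j(C((-3 + 5)*(-7 - 8))) = 1/3600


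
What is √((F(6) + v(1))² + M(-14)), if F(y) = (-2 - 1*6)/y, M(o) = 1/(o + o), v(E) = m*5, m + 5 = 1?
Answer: √802753/42 ≈ 21.332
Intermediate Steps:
m = -4 (m = -5 + 1 = -4)
v(E) = -20 (v(E) = -4*5 = -20)
M(o) = 1/(2*o)
F(y) = -8/y (F(y) = (-2 - 6)/y = -8/y)
√((F(6) + v(1))² + M(-14)) = √((-8/6 - 20)² + (½)/(-14)) = √((-8*⅙ - 20)² + (½)*(-1/14)) = √((-4/3 - 20)² - 1/28) = √((-64/3)² - 1/28) = √(4096/9 - 1/28) = √(114679/252) = √802753/42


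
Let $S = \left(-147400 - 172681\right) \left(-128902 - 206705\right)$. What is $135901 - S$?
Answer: $-107421288266$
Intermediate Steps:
$S = 107421424167$ ($S = \left(-320081\right) \left(-335607\right) = 107421424167$)
$135901 - S = 135901 - 107421424167 = -107421288266$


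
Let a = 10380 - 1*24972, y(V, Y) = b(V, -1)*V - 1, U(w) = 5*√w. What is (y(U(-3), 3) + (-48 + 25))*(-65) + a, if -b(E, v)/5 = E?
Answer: -37407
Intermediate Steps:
b(E, v) = -5*E
y(V, Y) = -1 - 5*V² (y(V, Y) = (-5*V)*V - 1 = -5*V² - 1 = -1 - 5*V²)
a = -14592 (a = 10380 - 24972 = -14592)
(y(U(-3), 3) + (-48 + 25))*(-65) + a = ((-1 - 5*(5*√(-3))²) + (-48 + 25))*(-65) - 14592 = ((-1 - 5*(5*(I*√3))²) - 23)*(-65) - 14592 = ((-1 - 5*(5*I*√3)²) - 23)*(-65) - 14592 = ((-1 - 5*(-75)) - 23)*(-65) - 14592 = ((-1 + 375) - 23)*(-65) - 14592 = (374 - 23)*(-65) - 14592 = 351*(-65) - 14592 = -22815 - 14592 = -37407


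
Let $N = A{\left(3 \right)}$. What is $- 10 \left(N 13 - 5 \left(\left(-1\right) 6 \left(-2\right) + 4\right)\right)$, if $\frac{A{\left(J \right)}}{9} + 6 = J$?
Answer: $4310$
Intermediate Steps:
$A{\left(J \right)} = -54 + 9 J$
$N = -27$ ($N = -54 + 9 \cdot 3 = -54 + 27 = -27$)
$- 10 \left(N 13 - 5 \left(\left(-1\right) 6 \left(-2\right) + 4\right)\right) = - 10 \left(\left(-27\right) 13 - 5 \left(\left(-1\right) 6 \left(-2\right) + 4\right)\right) = - 10 \left(-351 - 5 \left(\left(-6\right) \left(-2\right) + 4\right)\right) = - 10 \left(-351 - 5 \left(12 + 4\right)\right) = - 10 \left(-351 - 80\right) = \left(-10\right) \left(-431\right) = 4310$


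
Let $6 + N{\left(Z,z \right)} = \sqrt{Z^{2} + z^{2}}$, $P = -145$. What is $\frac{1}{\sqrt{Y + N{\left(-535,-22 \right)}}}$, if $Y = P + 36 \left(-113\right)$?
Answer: $- \frac{i}{\sqrt{4219 - \sqrt{286709}}} \approx - 0.016477 i$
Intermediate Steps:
$N{\left(Z,z \right)} = -6 + \sqrt{Z^{2} + z^{2}}$
$Y = -4213$ ($Y = -145 + 36 \left(-113\right) = -145 - 4068 = -4213$)
$\frac{1}{\sqrt{Y + N{\left(-535,-22 \right)}}} = \frac{1}{\sqrt{-4213 - \left(6 - \sqrt{\left(-535\right)^{2} + \left(-22\right)^{2}}\right)}} = \frac{1}{\sqrt{-4213 - \left(6 - \sqrt{286225 + 484}\right)}} = \frac{1}{\sqrt{-4213 - \left(6 - \sqrt{286709}\right)}} = \frac{1}{\sqrt{-4219 + \sqrt{286709}}}$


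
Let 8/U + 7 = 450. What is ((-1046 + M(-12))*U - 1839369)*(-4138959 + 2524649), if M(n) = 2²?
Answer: 1315418571170930/443 ≈ 2.9693e+12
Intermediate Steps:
U = 8/443 (U = 8/(-7 + 450) = 8/443 ≈ 0.018059)
M(n) = 4
((-1046 + M(-12))*U - 1839369)*(-4138959 + 2524649) = ((-1046 + 4)*(8/443) - 1839369)*(-4138959 + 2524649) = (-1042*8/443 - 1839369)*(-1614310) = (-8336/443 - 1839369)*(-1614310) = -814848803/443*(-1614310) = 1315418571170930/443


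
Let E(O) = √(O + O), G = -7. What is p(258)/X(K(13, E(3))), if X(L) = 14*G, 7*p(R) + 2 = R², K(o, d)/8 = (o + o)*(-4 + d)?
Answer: -33281/343 ≈ -97.029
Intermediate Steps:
E(O) = √2*√O (E(O) = √(2*O) = √2*√O)
K(o, d) = 16*o*(-4 + d) (K(o, d) = 8*((o + o)*(-4 + d)) = 8*((2*o)*(-4 + d)) = 8*(2*o*(-4 + d)) = 16*o*(-4 + d))
p(R) = -2/7 + R²/7
X(L) = -98 (X(L) = 14*(-7) = -98)
p(258)/X(K(13, E(3))) = (-2/7 + (⅐)*258²)/(-98) = (-2/7 + (⅐)*66564)*(-1/98) = (-2/7 + 66564/7)*(-1/98) = (66562/7)*(-1/98) = -33281/343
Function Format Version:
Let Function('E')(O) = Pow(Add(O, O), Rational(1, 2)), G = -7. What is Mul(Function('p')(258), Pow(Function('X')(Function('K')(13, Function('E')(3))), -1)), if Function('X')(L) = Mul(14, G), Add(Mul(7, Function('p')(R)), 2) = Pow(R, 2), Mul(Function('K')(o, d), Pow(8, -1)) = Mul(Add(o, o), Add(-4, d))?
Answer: Rational(-33281, 343) ≈ -97.029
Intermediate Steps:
Function('E')(O) = Mul(Pow(2, Rational(1, 2)), Pow(O, Rational(1, 2))) (Function('E')(O) = Pow(Mul(2, O), Rational(1, 2)) = Mul(Pow(2, Rational(1, 2)), Pow(O, Rational(1, 2))))
Function('K')(o, d) = Mul(16, o, Add(-4, d)) (Function('K')(o, d) = Mul(8, Mul(Add(o, o), Add(-4, d))) = Mul(8, Mul(Mul(2, o), Add(-4, d))) = Mul(8, Mul(2, o, Add(-4, d))) = Mul(16, o, Add(-4, d)))
Function('p')(R) = Add(Rational(-2, 7), Mul(Rational(1, 7), Pow(R, 2)))
Function('X')(L) = -98 (Function('X')(L) = Mul(14, -7) = -98)
Mul(Function('p')(258), Pow(Function('X')(Function('K')(13, Function('E')(3))), -1)) = Mul(Add(Rational(-2, 7), Mul(Rational(1, 7), Pow(258, 2))), Pow(-98, -1)) = Mul(Add(Rational(-2, 7), Mul(Rational(1, 7), 66564)), Rational(-1, 98)) = Mul(Add(Rational(-2, 7), Rational(66564, 7)), Rational(-1, 98)) = Mul(Rational(66562, 7), Rational(-1, 98)) = Rational(-33281, 343)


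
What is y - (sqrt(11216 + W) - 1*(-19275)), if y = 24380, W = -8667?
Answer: 5105 - sqrt(2549) ≈ 5054.5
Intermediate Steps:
y - (sqrt(11216 + W) - 1*(-19275)) = 24380 - (sqrt(11216 - 8667) - 1*(-19275)) = 24380 - (sqrt(2549) + 19275) = 24380 - (19275 + sqrt(2549)) = 24380 + (-19275 - sqrt(2549)) = 5105 - sqrt(2549)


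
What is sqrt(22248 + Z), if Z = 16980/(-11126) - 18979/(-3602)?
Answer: sqrt(8934485935390623470)/20037926 ≈ 149.17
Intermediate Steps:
Z = 74999197/20037926 (Z = 16980*(-1/11126) - 18979*(-1/3602) = -8490/5563 + 18979/3602 = 74999197/20037926 ≈ 3.7429)
sqrt(22248 + Z) = sqrt(22248 + 74999197/20037926) = sqrt(445878776845/20037926) = sqrt(8934485935390623470)/20037926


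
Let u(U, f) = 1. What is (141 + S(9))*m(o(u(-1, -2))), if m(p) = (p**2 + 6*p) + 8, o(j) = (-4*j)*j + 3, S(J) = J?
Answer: 450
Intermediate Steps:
o(j) = 3 - 4*j**2 (o(j) = -4*j**2 + 3 = 3 - 4*j**2)
m(p) = 8 + p**2 + 6*p
(141 + S(9))*m(o(u(-1, -2))) = (141 + 9)*(8 + (3 - 4*1**2)**2 + 6*(3 - 4*1**2)) = 150*(8 + (3 - 4*1)**2 + 6*(3 - 4*1)) = 150*(8 + (3 - 4)**2 + 6*(3 - 4)) = 150*(8 + (-1)**2 + 6*(-1)) = 150*(8 + 1 - 6) = 150*3 = 450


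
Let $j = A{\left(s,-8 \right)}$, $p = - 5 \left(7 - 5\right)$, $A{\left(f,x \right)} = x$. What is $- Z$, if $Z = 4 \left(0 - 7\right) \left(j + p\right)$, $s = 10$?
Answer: $-504$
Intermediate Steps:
$p = -10$ ($p = \left(-5\right) 2 = -10$)
$j = -8$
$Z = 504$ ($Z = 4 \left(0 - 7\right) \left(-8 - 10\right) = 4 \left(0 - 7\right) \left(-18\right) = 4 \left(-7\right) \left(-18\right) = \left(-28\right) \left(-18\right) = 504$)
$- Z = \left(-1\right) 504 = -504$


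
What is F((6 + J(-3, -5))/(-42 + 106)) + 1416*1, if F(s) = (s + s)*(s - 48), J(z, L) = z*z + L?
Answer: 717337/512 ≈ 1401.0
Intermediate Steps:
J(z, L) = L + z**2 (J(z, L) = z**2 + L = L + z**2)
F(s) = 2*s*(-48 + s) (F(s) = (2*s)*(-48 + s) = 2*s*(-48 + s))
F((6 + J(-3, -5))/(-42 + 106)) + 1416*1 = 2*((6 + (-5 + (-3)**2))/(-42 + 106))*(-48 + (6 + (-5 + (-3)**2))/(-42 + 106)) + 1416*1 = 2*((6 + (-5 + 9))/64)*(-48 + (6 + (-5 + 9))/64) + 1416 = 2*((6 + 4)*(1/64))*(-48 + (6 + 4)*(1/64)) + 1416 = 2*(10*(1/64))*(-48 + 10*(1/64)) + 1416 = 2*(5/32)*(-48 + 5/32) + 1416 = 2*(5/32)*(-1531/32) + 1416 = -7655/512 + 1416 = 717337/512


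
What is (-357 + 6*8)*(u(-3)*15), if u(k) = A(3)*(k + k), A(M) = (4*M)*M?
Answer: 1001160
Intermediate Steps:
A(M) = 4*M²
u(k) = 72*k (u(k) = (4*3²)*(k + k) = (4*9)*(2*k) = 36*(2*k) = 72*k)
(-357 + 6*8)*(u(-3)*15) = (-357 + 6*8)*((72*(-3))*15) = (-357 + 48)*(-216*15) = -309*(-3240) = 1001160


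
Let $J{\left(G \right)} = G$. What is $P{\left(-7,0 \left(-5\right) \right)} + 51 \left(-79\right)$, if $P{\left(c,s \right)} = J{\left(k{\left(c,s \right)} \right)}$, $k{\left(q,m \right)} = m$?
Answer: $-4029$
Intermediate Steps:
$P{\left(c,s \right)} = s$
$P{\left(-7,0 \left(-5\right) \right)} + 51 \left(-79\right) = 0 \left(-5\right) + 51 \left(-79\right) = 0 - 4029 = -4029$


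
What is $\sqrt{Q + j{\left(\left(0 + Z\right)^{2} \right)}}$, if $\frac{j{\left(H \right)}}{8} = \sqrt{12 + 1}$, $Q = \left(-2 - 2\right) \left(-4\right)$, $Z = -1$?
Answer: $2 \sqrt{4 + 2 \sqrt{13}} \approx 6.6966$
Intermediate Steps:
$Q = 16$ ($Q = \left(-4\right) \left(-4\right) = 16$)
$j{\left(H \right)} = 8 \sqrt{13}$ ($j{\left(H \right)} = 8 \sqrt{12 + 1} = 8 \sqrt{13}$)
$\sqrt{Q + j{\left(\left(0 + Z\right)^{2} \right)}} = \sqrt{16 + 8 \sqrt{13}}$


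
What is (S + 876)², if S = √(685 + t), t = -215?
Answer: (876 + √470)² ≈ 8.0583e+5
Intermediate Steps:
S = √470 (S = √(685 - 215) = √470 ≈ 21.679)
(S + 876)² = (√470 + 876)² = (876 + √470)²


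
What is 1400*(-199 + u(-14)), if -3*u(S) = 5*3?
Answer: -285600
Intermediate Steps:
u(S) = -5 (u(S) = -5*3/3 = -1/3*15 = -5)
1400*(-199 + u(-14)) = 1400*(-199 - 5) = 1400*(-204) = -285600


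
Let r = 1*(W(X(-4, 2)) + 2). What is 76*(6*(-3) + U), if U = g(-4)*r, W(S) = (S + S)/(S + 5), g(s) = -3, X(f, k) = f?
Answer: 0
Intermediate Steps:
W(S) = 2*S/(5 + S) (W(S) = (2*S)/(5 + S) = 2*S/(5 + S))
r = -6 (r = 1*(2*(-4)/(5 - 4) + 2) = 1*(2*(-4)/1 + 2) = 1*(2*(-4)*1 + 2) = 1*(-8 + 2) = 1*(-6) = -6)
U = 18 (U = -3*(-6) = 18)
76*(6*(-3) + U) = 76*(6*(-3) + 18) = 76*(-18 + 18) = 76*0 = 0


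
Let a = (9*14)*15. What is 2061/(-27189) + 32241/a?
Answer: 10774139/634410 ≈ 16.983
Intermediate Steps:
a = 1890 (a = 126*15 = 1890)
2061/(-27189) + 32241/a = 2061/(-27189) + 32241/1890 = 2061*(-1/27189) + 32241*(1/1890) = -229/3021 + 10747/630 = 10774139/634410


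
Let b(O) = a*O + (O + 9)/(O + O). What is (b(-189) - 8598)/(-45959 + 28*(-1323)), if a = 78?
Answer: 490130/1743063 ≈ 0.28119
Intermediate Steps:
b(O) = 78*O + (9 + O)/(2*O) (b(O) = 78*O + (O + 9)/(O + O) = 78*O + (9 + O)/((2*O)) = 78*O + (9 + O)*(1/(2*O)) = 78*O + (9 + O)/(2*O))
(b(-189) - 8598)/(-45959 + 28*(-1323)) = ((½)*(9 - 189*(1 + 156*(-189)))/(-189) - 8598)/(-45959 + 28*(-1323)) = ((½)*(-1/189)*(9 - 189*(1 - 29484)) - 8598)/(-45959 - 37044) = ((½)*(-1/189)*(9 - 189*(-29483)) - 8598)/(-83003) = ((½)*(-1/189)*(9 + 5572287) - 8598)*(-1/83003) = ((½)*(-1/189)*5572296 - 8598)*(-1/83003) = (-309572/21 - 8598)*(-1/83003) = -490130/21*(-1/83003) = 490130/1743063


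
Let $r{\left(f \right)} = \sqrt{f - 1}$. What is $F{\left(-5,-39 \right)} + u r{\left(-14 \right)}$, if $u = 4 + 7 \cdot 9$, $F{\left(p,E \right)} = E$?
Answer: $-39 + 67 i \sqrt{15} \approx -39.0 + 259.49 i$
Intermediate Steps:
$r{\left(f \right)} = \sqrt{-1 + f}$
$u = 67$ ($u = 4 + 63 = 67$)
$F{\left(-5,-39 \right)} + u r{\left(-14 \right)} = -39 + 67 \sqrt{-1 - 14} = -39 + 67 \sqrt{-15} = -39 + 67 i \sqrt{15}$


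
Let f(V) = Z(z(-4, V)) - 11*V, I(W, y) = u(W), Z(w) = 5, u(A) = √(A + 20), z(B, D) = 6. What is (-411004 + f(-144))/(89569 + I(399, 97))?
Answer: -36670892135/8022605342 + 409415*√419/8022605342 ≈ -4.5699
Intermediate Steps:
u(A) = √(20 + A)
I(W, y) = √(20 + W)
f(V) = 5 - 11*V
(-411004 + f(-144))/(89569 + I(399, 97)) = (-411004 + (5 - 11*(-144)))/(89569 + √(20 + 399)) = (-411004 + (5 + 1584))/(89569 + √419) = (-411004 + 1589)/(89569 + √419) = -409415/(89569 + √419)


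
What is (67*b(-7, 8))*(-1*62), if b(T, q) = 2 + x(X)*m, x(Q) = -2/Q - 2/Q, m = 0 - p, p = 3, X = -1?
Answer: 41540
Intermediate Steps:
m = -3 (m = 0 - 1*3 = 0 - 3 = -3)
x(Q) = -4/Q
b(T, q) = -10 (b(T, q) = 2 - 4/(-1)*(-3) = 2 - 4*(-1)*(-3) = 2 + 4*(-3) = 2 - 12 = -10)
(67*b(-7, 8))*(-1*62) = (67*(-10))*(-1*62) = -670*(-62) = 41540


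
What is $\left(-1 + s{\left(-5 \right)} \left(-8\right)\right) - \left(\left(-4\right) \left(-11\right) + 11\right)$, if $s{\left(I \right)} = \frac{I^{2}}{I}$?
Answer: $-16$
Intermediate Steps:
$s{\left(I \right)} = I$
$\left(-1 + s{\left(-5 \right)} \left(-8\right)\right) - \left(\left(-4\right) \left(-11\right) + 11\right) = \left(-1 - -40\right) - \left(\left(-4\right) \left(-11\right) + 11\right) = \left(-1 + 40\right) - \left(44 + 11\right) = 39 - 55 = -16$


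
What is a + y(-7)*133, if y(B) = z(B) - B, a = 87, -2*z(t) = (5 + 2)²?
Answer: -4481/2 ≈ -2240.5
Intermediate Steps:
z(t) = -49/2 (z(t) = -(5 + 2)²/2 = -½*7² = -½*49 = -49/2)
y(B) = -49/2 - B
a + y(-7)*133 = 87 + (-49/2 - 1*(-7))*133 = 87 + (-49/2 + 7)*133 = 87 - 35/2*133 = 87 - 4655/2 = -4481/2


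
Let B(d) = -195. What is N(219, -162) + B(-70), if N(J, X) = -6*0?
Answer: -195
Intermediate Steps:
N(J, X) = 0
N(219, -162) + B(-70) = 0 - 195 = -195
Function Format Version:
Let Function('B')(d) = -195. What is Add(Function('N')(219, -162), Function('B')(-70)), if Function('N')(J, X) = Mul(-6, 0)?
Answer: -195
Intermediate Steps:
Function('N')(J, X) = 0
Add(Function('N')(219, -162), Function('B')(-70)) = Add(0, -195) = -195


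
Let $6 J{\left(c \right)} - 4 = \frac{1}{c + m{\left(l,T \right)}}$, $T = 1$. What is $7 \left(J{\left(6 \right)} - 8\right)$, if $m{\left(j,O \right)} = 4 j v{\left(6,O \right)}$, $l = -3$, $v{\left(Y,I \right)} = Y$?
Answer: $- \frac{20335}{396} \approx -51.351$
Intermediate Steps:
$m{\left(j,O \right)} = 24 j$ ($m{\left(j,O \right)} = 4 j 6 = 24 j$)
$J{\left(c \right)} = \frac{2}{3} + \frac{1}{6 \left(-72 + c\right)}$ ($J{\left(c \right)} = \frac{2}{3} + \frac{1}{6 \left(c + 24 \left(-3\right)\right)} = \frac{2}{3} + \frac{1}{6 \left(c - 72\right)} = \frac{2}{3} + \frac{1}{6 \left(-72 + c\right)}$)
$7 \left(J{\left(6 \right)} - 8\right) = 7 \left(\frac{-287 + 4 \cdot 6}{6 \left(-72 + 6\right)} - 8\right) = 7 \left(\frac{-287 + 24}{6 \left(-66\right)} - 8\right) = 7 \left(\frac{1}{6} \left(- \frac{1}{66}\right) \left(-263\right) - 8\right) = 7 \left(\frac{263}{396} - 8\right) = 7 \left(- \frac{2905}{396}\right) = - \frac{20335}{396}$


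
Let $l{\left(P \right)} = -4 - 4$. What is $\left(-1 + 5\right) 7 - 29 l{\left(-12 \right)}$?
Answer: $260$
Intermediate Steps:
$l{\left(P \right)} = -8$ ($l{\left(P \right)} = -4 - 4 = -8$)
$\left(-1 + 5\right) 7 - 29 l{\left(-12 \right)} = \left(-1 + 5\right) 7 - -232 = 4 \cdot 7 + 232 = 28 + 232 = 260$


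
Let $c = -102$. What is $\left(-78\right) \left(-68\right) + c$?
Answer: $5202$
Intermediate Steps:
$\left(-78\right) \left(-68\right) + c = \left(-78\right) \left(-68\right) - 102 = 5304 - 102 = 5202$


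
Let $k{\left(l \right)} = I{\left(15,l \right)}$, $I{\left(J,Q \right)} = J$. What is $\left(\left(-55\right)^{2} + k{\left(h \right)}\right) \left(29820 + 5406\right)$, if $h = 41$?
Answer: $107087040$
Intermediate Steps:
$k{\left(l \right)} = 15$
$\left(\left(-55\right)^{2} + k{\left(h \right)}\right) \left(29820 + 5406\right) = \left(\left(-55\right)^{2} + 15\right) \left(29820 + 5406\right) = \left(3025 + 15\right) 35226 = 3040 \cdot 35226 = 107087040$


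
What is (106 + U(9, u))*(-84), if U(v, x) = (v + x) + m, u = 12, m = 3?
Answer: -10920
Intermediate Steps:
U(v, x) = 3 + v + x (U(v, x) = (v + x) + 3 = 3 + v + x)
(106 + U(9, u))*(-84) = (106 + (3 + 9 + 12))*(-84) = (106 + 24)*(-84) = 130*(-84) = -10920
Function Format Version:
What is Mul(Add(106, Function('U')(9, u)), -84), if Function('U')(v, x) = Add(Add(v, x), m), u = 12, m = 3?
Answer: -10920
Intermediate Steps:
Function('U')(v, x) = Add(3, v, x) (Function('U')(v, x) = Add(Add(v, x), 3) = Add(3, v, x))
Mul(Add(106, Function('U')(9, u)), -84) = Mul(Add(106, Add(3, 9, 12)), -84) = Mul(Add(106, 24), -84) = Mul(130, -84) = -10920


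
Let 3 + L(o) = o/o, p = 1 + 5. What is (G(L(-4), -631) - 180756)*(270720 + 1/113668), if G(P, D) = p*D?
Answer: -2839381754872431/56834 ≈ -4.9959e+10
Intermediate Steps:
p = 6
L(o) = -2 (L(o) = -3 + o/o = -3 + 1 = -2)
G(P, D) = 6*D
(G(L(-4), -631) - 180756)*(270720 + 1/113668) = (6*(-631) - 180756)*(270720 + 1/113668) = (-3786 - 180756)*(270720 + 1/113668) = -184542*30772200961/113668 = -2839381754872431/56834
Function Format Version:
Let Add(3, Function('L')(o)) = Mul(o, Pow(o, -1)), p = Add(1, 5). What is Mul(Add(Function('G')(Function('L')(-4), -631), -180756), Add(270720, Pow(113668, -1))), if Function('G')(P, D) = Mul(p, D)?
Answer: Rational(-2839381754872431, 56834) ≈ -4.9959e+10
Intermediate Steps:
p = 6
Function('L')(o) = -2 (Function('L')(o) = Add(-3, Mul(o, Pow(o, -1))) = Add(-3, 1) = -2)
Function('G')(P, D) = Mul(6, D)
Mul(Add(Function('G')(Function('L')(-4), -631), -180756), Add(270720, Pow(113668, -1))) = Mul(Add(Mul(6, -631), -180756), Add(270720, Pow(113668, -1))) = Mul(Add(-3786, -180756), Add(270720, Rational(1, 113668))) = Mul(-184542, Rational(30772200961, 113668)) = Rational(-2839381754872431, 56834)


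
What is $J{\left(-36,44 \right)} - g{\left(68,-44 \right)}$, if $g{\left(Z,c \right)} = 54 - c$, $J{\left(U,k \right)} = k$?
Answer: $-54$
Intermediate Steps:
$J{\left(-36,44 \right)} - g{\left(68,-44 \right)} = 44 - \left(54 - -44\right) = 44 - \left(54 + 44\right) = 44 - 98 = -54$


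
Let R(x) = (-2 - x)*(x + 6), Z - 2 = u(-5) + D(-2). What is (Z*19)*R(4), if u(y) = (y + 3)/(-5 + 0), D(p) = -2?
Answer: -456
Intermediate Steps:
u(y) = -⅗ - y/5 (u(y) = (3 + y)/(-5) = (3 + y)*(-⅕) = -⅗ - y/5)
Z = ⅖ (Z = 2 + ((-⅗ - ⅕*(-5)) - 2) = 2 + ((-⅗ + 1) - 2) = 2 + (⅖ - 2) = 2 - 8/5 = ⅖ ≈ 0.40000)
R(x) = (-2 - x)*(6 + x)
(Z*19)*R(4) = ((⅖)*19)*(-12 - 1*4² - 8*4) = 38*(-12 - 1*16 - 32)/5 = 38*(-12 - 16 - 32)/5 = (38/5)*(-60) = -456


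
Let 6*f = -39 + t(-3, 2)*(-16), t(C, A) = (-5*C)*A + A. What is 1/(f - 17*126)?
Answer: -6/13403 ≈ -0.00044766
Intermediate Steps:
t(C, A) = A - 5*A*C (t(C, A) = -5*A*C + A = A - 5*A*C)
f = -551/6 (f = (-39 + (2*(1 - 5*(-3)))*(-16))/6 = (-39 + (2*(1 + 15))*(-16))/6 = (-39 + (2*16)*(-16))/6 = (-39 + 32*(-16))/6 = (-39 - 512)/6 = (1/6)*(-551) = -551/6 ≈ -91.833)
1/(f - 17*126) = 1/(-551/6 - 17*126) = 1/(-551/6 - 2142) = 1/(-13403/6) = -6/13403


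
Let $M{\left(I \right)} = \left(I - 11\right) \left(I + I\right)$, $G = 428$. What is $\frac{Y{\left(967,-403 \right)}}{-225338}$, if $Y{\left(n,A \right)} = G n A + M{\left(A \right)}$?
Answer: $\frac{83229172}{112669} \approx 738.71$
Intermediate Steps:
$M{\left(I \right)} = 2 I \left(-11 + I\right)$ ($M{\left(I \right)} = \left(-11 + I\right) 2 I = 2 I \left(-11 + I\right)$)
$Y{\left(n,A \right)} = 2 A \left(-11 + A\right) + 428 A n$ ($Y{\left(n,A \right)} = 428 n A + 2 A \left(-11 + A\right) = 428 A n + 2 A \left(-11 + A\right) = 2 A \left(-11 + A\right) + 428 A n$)
$\frac{Y{\left(967,-403 \right)}}{-225338} = \frac{2 \left(-403\right) \left(-11 - 403 + 214 \cdot 967\right)}{-225338} = 2 \left(-403\right) \left(-11 - 403 + 206938\right) \left(- \frac{1}{225338}\right) = 2 \left(-403\right) 206524 \left(- \frac{1}{225338}\right) = \left(-166458344\right) \left(- \frac{1}{225338}\right) = \frac{83229172}{112669}$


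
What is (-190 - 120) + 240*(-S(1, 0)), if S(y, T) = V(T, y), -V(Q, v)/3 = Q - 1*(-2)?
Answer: 1130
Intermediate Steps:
V(Q, v) = -6 - 3*Q (V(Q, v) = -3*(Q - 1*(-2)) = -3*(Q + 2) = -3*(2 + Q) = -6 - 3*Q)
S(y, T) = -6 - 3*T
(-190 - 120) + 240*(-S(1, 0)) = (-190 - 120) + 240*(-(-6 - 3*0)) = -310 + 240*(-(-6 + 0)) = -310 + 240*(-1*(-6)) = -310 + 240*6 = -310 + 1440 = 1130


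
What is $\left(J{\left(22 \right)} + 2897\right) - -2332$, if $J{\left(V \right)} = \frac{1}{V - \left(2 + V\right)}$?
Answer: $\frac{10457}{2} \approx 5228.5$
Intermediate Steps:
$J{\left(V \right)} = - \frac{1}{2}$ ($J{\left(V \right)} = \frac{1}{-2} = - \frac{1}{2}$)
$\left(J{\left(22 \right)} + 2897\right) - -2332 = \left(- \frac{1}{2} + 2897\right) - -2332 = \frac{5793}{2} + 2332 = \frac{10457}{2}$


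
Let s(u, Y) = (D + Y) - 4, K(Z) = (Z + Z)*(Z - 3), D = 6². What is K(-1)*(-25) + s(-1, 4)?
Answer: -164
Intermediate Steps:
D = 36
K(Z) = 2*Z*(-3 + Z) (K(Z) = (2*Z)*(-3 + Z) = 2*Z*(-3 + Z))
s(u, Y) = 32 + Y (s(u, Y) = (36 + Y) - 4 = 32 + Y)
K(-1)*(-25) + s(-1, 4) = (2*(-1)*(-3 - 1))*(-25) + (32 + 4) = (2*(-1)*(-4))*(-25) + 36 = 8*(-25) + 36 = -200 + 36 = -164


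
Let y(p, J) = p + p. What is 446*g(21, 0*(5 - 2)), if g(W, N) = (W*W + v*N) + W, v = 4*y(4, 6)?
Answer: 206052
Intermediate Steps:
y(p, J) = 2*p
v = 32 (v = 4*(2*4) = 4*8 = 32)
g(W, N) = W + W² + 32*N (g(W, N) = (W*W + 32*N) + W = (W² + 32*N) + W = W + W² + 32*N)
446*g(21, 0*(5 - 2)) = 446*(21 + 21² + 32*(0*(5 - 2))) = 446*(21 + 441 + 32*(0*3)) = 446*(21 + 441 + 32*0) = 446*(21 + 441 + 0) = 446*462 = 206052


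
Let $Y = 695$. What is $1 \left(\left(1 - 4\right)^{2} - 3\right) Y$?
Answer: $4170$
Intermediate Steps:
$1 \left(\left(1 - 4\right)^{2} - 3\right) Y = 1 \left(\left(1 - 4\right)^{2} - 3\right) 695 = 1 \left(\left(-3\right)^{2} - 3\right) 695 = 1 \left(9 - 3\right) 695 = 1 \cdot 6 \cdot 695 = 6 \cdot 695 = 4170$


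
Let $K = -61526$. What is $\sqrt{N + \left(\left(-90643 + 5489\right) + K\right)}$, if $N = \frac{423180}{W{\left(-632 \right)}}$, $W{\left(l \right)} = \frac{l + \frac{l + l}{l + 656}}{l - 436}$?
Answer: $\frac{20 \sqrt{1353827345}}{1027} \approx 716.54$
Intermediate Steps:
$W{\left(l \right)} = \frac{l + \frac{2 l}{656 + l}}{-436 + l}$
$N = \frac{677934360}{1027}$ ($N = \frac{423180}{\left(-632\right) \frac{1}{-286016 + \left(-632\right)^{2} + 220 \left(-632\right)} \left(658 - 632\right)} = \frac{423180}{\left(-632\right) \frac{1}{-286016 + 399424 - 139040} \cdot 26} = \frac{423180}{\left(-632\right) \frac{1}{-25632} \cdot 26} = \frac{423180}{\left(-632\right) \left(- \frac{1}{25632}\right) 26} = \frac{423180}{\frac{1027}{1602}} = 423180 \cdot \frac{1602}{1027} = \frac{677934360}{1027} \approx 6.6011 \cdot 10^{5}$)
$\sqrt{N + \left(\left(-90643 + 5489\right) + K\right)} = \sqrt{\frac{677934360}{1027} + \left(\left(-90643 + 5489\right) - 61526\right)} = \sqrt{\frac{677934360}{1027} - 146680} = \sqrt{\frac{527294000}{1027}} = \frac{20 \sqrt{1353827345}}{1027}$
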